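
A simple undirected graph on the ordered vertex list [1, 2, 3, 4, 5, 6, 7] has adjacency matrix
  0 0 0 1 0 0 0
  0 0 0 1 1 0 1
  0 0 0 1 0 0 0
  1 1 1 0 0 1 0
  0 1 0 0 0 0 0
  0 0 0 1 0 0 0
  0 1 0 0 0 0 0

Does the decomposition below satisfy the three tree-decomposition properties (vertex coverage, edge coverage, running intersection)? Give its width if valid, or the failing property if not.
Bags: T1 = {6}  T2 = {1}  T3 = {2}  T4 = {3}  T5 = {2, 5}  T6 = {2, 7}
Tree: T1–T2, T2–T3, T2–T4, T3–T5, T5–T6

A tree decomposition must satisfy three properties: every vertex lies in some bag; for every edge, both endpoints lie together in some bag; and for every vertex, the bags containing it form a connected subtree. Here vertex 4 appears in no bag, so the decomposition is invalid.

No — vertex 4 appears in no bag.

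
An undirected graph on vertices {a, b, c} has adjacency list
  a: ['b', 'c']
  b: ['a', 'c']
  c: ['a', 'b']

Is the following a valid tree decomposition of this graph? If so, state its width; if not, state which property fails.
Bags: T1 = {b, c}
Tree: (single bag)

A tree decomposition must satisfy three properties: every vertex lies in some bag; for every edge, both endpoints lie together in some bag; and for every vertex, the bags containing it form a connected subtree. Here vertex a appears in no bag, so the decomposition is invalid.

No — vertex a appears in no bag.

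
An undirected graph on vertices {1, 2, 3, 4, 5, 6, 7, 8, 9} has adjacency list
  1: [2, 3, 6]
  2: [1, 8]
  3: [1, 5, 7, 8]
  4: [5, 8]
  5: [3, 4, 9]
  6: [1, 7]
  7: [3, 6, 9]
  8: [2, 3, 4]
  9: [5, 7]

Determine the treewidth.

3

A width-3 tree decomposition is:
Bags: B1 = {5, 6, 7, 9}  B2 = {3, 5, 6, 7}  B3 = {1, 3, 5, 6}  B4 = {1, 3, 4, 5}  B5 = {1, 3, 4, 8}  B6 = {1, 2, 4, 8}
Tree: B1–B2, B2–B3, B3–B4, B4–B5, B5–B6
Every bag has size at most 4, so the width is 4 − 1 = 3 and tw(G) ≤ 3. For the lower bound: the 4 vertex sets {6,7,9}, {5}, {3}, {1,2,4,8} are disjoint, each induces a connected subgraph, and every pair is joined by at least one edge of G. Contracting each set to a single vertex therefore yields K_{4} as a minor, and since treewidth is minor-monotone, tw(G) ≥ tw(K_{4}) = 3. Combining the bounds, tw(G) = 3.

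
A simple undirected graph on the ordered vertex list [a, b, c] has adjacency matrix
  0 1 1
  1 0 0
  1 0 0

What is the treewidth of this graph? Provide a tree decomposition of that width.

Treewidth 1.
One such decomposition:
Bags: B1 = {a, b}  B2 = {a, c}
Tree: B1–B2

Every bag has size at most 2, so the width is 2 − 1 = 1 and tw(G) ≤ 1. Since G has at least one edge (e.g. b–a), it is not an edgeless graph, so tw(G) ≥ 1. Combining the bounds, tw(G) = 1.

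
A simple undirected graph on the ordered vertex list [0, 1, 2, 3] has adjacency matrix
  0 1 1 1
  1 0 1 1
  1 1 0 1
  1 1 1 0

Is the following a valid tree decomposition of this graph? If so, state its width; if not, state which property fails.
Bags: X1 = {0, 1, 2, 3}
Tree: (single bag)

Checking the three conditions: (i) the bags cover all of {0, 1, 2, 3}; (ii) for each edge, some bag contains both endpoints; (iii) the bags containing any fixed vertex form a subtree. All hold, so the decomposition is valid with width 4 − 1 = 3.

Yes; width 3.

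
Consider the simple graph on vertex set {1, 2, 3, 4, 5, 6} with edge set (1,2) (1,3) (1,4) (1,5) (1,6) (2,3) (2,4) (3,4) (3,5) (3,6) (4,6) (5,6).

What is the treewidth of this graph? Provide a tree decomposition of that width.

Every bag has size at most 4, so the width is 4 − 1 = 3 and tw(G) ≤ 3. Conversely, {1, 2, 3, 4} is a clique of size 4, and the vertices of any clique must share a bag in every tree decomposition; so some bag has ≥ 4 vertices and tw(G) ≥ 3. The upper and lower bounds meet at 3, so that is the treewidth.

Treewidth 3.
Bags: B1 = {1, 3, 4, 6}  B2 = {1, 3, 5, 6}  B3 = {1, 2, 3, 4}
Tree: B1–B2, B1–B3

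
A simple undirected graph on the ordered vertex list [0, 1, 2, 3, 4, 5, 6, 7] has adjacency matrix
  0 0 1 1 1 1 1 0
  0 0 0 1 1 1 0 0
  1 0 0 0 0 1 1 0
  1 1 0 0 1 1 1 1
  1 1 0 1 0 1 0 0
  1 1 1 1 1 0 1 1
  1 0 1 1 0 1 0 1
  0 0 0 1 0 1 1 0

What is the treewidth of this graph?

3

A width-3 tree decomposition is:
Bags: B1 = {0, 2, 5, 6}  B2 = {0, 3, 5, 6}  B3 = {0, 3, 4, 5}  B4 = {3, 5, 6, 7}  B5 = {1, 3, 4, 5}
Tree: B1–B2, B2–B3, B2–B4, B3–B5
Every bag has size at most 4, so the width is 4 − 1 = 3 and tw(G) ≤ 3. Conversely, {0, 2, 5, 6} is a clique of size 4, and the vertices of any clique must share a bag in every tree decomposition; so some bag has ≥ 4 vertices and tw(G) ≥ 3. Hence tw(G) = 3 exactly.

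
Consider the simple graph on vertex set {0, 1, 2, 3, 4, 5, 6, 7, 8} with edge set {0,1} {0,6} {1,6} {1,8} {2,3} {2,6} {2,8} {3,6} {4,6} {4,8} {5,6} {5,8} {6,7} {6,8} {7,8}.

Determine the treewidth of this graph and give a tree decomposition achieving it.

Treewidth 2.
Bags: B1 = {6, 7, 8}  B2 = {1, 6, 8}  B3 = {4, 6, 8}  B4 = {5, 6, 8}  B5 = {2, 6, 8}  B6 = {2, 3, 6}  B7 = {0, 1, 6}
Tree: B1–B2, B1–B3, B1–B4, B1–B5, B5–B6, B2–B7

Each bag holds 3 vertices, so the decomposition has width 2, which upper-bounds the treewidth. On the other hand G contains the 3-clique {0, 1, 6}. A clique must lie in a single bag of any decomposition, so no decomposition can have width below 2. Combining the bounds, tw(G) = 2.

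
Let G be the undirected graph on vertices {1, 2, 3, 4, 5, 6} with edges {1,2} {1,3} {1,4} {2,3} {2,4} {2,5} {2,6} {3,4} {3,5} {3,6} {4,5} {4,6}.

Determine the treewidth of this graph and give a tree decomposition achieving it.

Treewidth 3.
One optimal decomposition is:
Bags: B1 = {2, 3, 4, 6}  B2 = {2, 3, 4, 5}  B3 = {1, 2, 3, 4}
Tree: B1–B2, B1–B3

Each bag holds 4 vertices, so the decomposition has width 3, which upper-bounds the treewidth. Conversely, {1, 2, 3, 4} is a clique of size 4, and the vertices of any clique must share a bag in every tree decomposition; so some bag has ≥ 4 vertices and tw(G) ≥ 3. The upper and lower bounds meet at 3, so that is the treewidth.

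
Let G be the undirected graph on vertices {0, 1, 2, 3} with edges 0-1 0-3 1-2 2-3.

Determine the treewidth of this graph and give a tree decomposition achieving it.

The largest bag has 3 vertices, giving width 2; this decomposition certifies tw(G) ≤ 2. The edges 0–1–2–3–0 form a cycle, so G is not a tree and its treewidth is at least 2. The upper and lower bounds meet at 2, so that is the treewidth.

Treewidth 2.
Bags: B1 = {0, 1, 2}  B2 = {0, 2, 3}
Tree: B1–B2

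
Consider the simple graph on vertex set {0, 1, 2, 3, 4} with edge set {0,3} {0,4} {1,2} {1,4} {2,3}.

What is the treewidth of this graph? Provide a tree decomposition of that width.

The largest bag has 3 vertices, giving width 2; this decomposition certifies tw(G) ≤ 2. For the lower bound, G contains the cycle 3–0–4–1–2–3, so G is not a forest; only forests have treewidth ≤ 1, hence tw(G) ≥ 2. Combining the bounds, tw(G) = 2.

Treewidth 2.
One optimal decomposition is:
Bags: B1 = {0, 3, 4}  B2 = {1, 3, 4}  B3 = {1, 2, 3}
Tree: B1–B2, B2–B3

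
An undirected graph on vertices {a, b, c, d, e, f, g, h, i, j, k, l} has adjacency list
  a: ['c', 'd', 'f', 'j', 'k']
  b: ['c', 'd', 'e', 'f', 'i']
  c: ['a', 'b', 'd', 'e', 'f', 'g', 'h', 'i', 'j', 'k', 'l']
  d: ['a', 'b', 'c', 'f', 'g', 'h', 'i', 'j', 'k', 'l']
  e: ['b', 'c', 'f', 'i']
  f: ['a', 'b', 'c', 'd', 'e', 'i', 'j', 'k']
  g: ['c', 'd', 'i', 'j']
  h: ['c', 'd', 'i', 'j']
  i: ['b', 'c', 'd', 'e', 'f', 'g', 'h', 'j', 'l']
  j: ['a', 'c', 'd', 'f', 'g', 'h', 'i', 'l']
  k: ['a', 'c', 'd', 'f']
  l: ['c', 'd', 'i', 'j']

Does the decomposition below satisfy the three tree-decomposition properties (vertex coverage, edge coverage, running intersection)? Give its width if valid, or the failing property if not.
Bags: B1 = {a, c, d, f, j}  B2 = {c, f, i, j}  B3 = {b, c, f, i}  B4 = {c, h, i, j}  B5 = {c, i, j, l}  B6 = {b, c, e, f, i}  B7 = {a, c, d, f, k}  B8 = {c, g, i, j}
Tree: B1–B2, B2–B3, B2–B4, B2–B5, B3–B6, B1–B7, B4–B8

No — edge (d,i) lies in no bag.

A tree decomposition must satisfy three properties: every vertex lies in some bag; for every edge, both endpoints lie together in some bag; and for every vertex, the bags containing it form a connected subtree. Here edge (d,i) lies in no bag, so the decomposition is invalid.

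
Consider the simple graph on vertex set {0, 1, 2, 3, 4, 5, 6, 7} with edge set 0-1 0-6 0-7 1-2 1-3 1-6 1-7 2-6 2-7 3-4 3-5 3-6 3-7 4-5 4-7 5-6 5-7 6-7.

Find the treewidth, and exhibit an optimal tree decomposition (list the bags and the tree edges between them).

Each bag holds 4 vertices, so the decomposition has width 3, which upper-bounds the treewidth. For the lower bound, the 4 vertices {3, 4, 5, 7} are pairwise adjacent, and any tree decomposition puts a clique entirely inside one bag — forcing width ≥ 3. The upper and lower bounds meet at 3, so that is the treewidth.

Treewidth 3.
One optimal decomposition is:
Bags: B1 = {3, 5, 6, 7}  B2 = {1, 3, 6, 7}  B3 = {0, 1, 6, 7}  B4 = {3, 4, 5, 7}  B5 = {1, 2, 6, 7}
Tree: B1–B2, B2–B3, B1–B4, B2–B5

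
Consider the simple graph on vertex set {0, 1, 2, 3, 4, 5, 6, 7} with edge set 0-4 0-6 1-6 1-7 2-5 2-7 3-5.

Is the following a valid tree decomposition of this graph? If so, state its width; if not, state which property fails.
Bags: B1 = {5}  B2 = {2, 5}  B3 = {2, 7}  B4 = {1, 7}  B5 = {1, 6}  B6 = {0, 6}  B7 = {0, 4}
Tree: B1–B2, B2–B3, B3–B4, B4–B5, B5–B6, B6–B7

A tree decomposition must satisfy three properties: every vertex lies in some bag; for every edge, both endpoints lie together in some bag; and for every vertex, the bags containing it form a connected subtree. Here vertex 3 appears in no bag, so the decomposition is invalid.

No — vertex 3 appears in no bag.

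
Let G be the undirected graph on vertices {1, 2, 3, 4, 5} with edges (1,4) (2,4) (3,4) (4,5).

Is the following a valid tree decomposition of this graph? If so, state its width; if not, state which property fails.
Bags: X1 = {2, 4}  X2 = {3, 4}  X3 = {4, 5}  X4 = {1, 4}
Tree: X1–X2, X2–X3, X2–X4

Every vertex of G appears in some bag (union = {1, 2, 3, 4, 5}); every edge is covered by a bag; and for each vertex v the set of bags containing v is connected in the bag tree. The decomposition is therefore valid. The largest bag has 2 vertices, so the width is 1.

Yes; width 1.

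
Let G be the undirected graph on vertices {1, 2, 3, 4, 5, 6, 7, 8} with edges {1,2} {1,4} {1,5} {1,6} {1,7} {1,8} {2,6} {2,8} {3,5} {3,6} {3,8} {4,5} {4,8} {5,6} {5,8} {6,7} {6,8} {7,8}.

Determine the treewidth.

3

A width-3 tree decomposition is:
Bags: B1 = {1, 5, 6, 8}  B2 = {1, 4, 5, 8}  B3 = {3, 5, 6, 8}  B4 = {1, 2, 6, 8}  B5 = {1, 6, 7, 8}
Tree: B1–B2, B1–B3, B1–B4, B1–B5
The largest bag has 4 vertices, giving width 3; this decomposition certifies tw(G) ≤ 3. On the other hand G contains the 4-clique {1, 4, 5, 8}. A clique must lie in a single bag of any decomposition, so no decomposition can have width below 3. The upper and lower bounds meet at 3, so that is the treewidth.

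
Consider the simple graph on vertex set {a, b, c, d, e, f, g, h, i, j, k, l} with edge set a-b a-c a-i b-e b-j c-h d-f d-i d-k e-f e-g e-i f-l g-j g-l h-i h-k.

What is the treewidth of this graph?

3

A width-3 tree decomposition is:
Bags: B1 = {c, d, h, k}  B2 = {c, d, h, i}  B3 = {a, c, d, i}  B4 = {a, d, f, i}  B5 = {a, e, f, i}  B6 = {a, b, e, f}  B7 = {b, e, f, l}  B8 = {b, e, g, l}  B9 = {b, g, j, l}
Tree: B1–B2, B2–B3, B3–B4, B4–B5, B5–B6, B6–B7, B7–B8, B8–B9
Each bag holds 4 vertices, so the decomposition has width 3, which upper-bounds the treewidth. For the lower bound: the 4 vertex sets {c,h,k}, {d}, {i}, {a,b,e,f} are disjoint, each induces a connected subgraph, and every pair is joined by at least one edge of G. Contracting each set to a single vertex therefore yields K_{4} as a minor, and since treewidth is minor-monotone, tw(G) ≥ tw(K_{4}) = 3. Therefore the treewidth is 3.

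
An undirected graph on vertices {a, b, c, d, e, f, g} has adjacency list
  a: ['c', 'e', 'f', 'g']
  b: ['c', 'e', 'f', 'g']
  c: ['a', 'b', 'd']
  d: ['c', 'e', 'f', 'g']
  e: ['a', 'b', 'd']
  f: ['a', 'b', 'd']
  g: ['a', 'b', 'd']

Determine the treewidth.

A width-3 tree decomposition is:
Bags: B1 = {a, b, d, e}  B2 = {a, b, d, f}  B3 = {a, b, d, g}  B4 = {a, b, c, d}
Tree: B1–B2, B2–B3, B3–B4
Each bag holds 4 vertices, so the decomposition has width 3, which upper-bounds the treewidth. For the lower bound: the 4 vertex sets {a,e}, {b,f}, {d}, {g} are disjoint, each induces a connected subgraph, and every pair is joined by at least one edge of G. Contracting each set to a single vertex therefore yields K_{4} as a minor, and since treewidth is minor-monotone, tw(G) ≥ tw(K_{4}) = 3. Hence tw(G) = 3 exactly.

3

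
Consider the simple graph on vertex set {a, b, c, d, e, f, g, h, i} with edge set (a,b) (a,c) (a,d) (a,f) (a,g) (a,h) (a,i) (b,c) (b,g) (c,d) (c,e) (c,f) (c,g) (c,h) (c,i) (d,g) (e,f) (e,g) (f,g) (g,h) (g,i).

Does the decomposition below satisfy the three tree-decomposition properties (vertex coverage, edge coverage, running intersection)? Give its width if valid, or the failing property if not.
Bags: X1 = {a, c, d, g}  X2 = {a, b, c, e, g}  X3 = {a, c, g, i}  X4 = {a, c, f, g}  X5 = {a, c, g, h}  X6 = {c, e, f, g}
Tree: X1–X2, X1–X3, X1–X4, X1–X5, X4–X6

No — bags containing vertex e are not connected in the tree.

A tree decomposition must satisfy three properties: every vertex lies in some bag; for every edge, both endpoints lie together in some bag; and for every vertex, the bags containing it form a connected subtree. Here bags containing vertex e are not connected in the tree, so the decomposition is invalid.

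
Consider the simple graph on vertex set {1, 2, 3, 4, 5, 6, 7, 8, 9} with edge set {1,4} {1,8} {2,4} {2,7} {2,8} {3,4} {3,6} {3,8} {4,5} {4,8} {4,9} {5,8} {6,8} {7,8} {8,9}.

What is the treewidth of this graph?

A width-2 tree decomposition is:
Bags: B1 = {2, 7, 8}  B2 = {2, 4, 8}  B3 = {4, 8, 9}  B4 = {4, 5, 8}  B5 = {3, 4, 8}  B6 = {3, 6, 8}  B7 = {1, 4, 8}
Tree: B1–B2, B2–B3, B3–B4, B2–B5, B5–B6, B4–B7
Every bag has size at most 3, so the width is 3 − 1 = 2 and tw(G) ≤ 2. On the other hand G contains the 3-clique {1, 4, 8}. A clique must lie in a single bag of any decomposition, so no decomposition can have width below 2. Combining the bounds, tw(G) = 2.

2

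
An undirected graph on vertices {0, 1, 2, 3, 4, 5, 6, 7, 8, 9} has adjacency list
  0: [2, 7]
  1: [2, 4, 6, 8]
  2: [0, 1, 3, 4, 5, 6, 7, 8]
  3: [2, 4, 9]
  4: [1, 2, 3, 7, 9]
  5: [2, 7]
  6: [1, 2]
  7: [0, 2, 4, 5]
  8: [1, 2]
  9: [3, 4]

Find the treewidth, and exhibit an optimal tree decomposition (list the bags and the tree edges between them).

The largest bag has 3 vertices, giving width 2; this decomposition certifies tw(G) ≤ 2. For the lower bound, the 3 vertices {3, 4, 9} are pairwise adjacent, and any tree decomposition puts a clique entirely inside one bag — forcing width ≥ 2. Combining the bounds, tw(G) = 2.

Treewidth 2.
One optimal decomposition is:
Bags: B1 = {2, 3, 4}  B2 = {1, 2, 4}  B3 = {1, 2, 8}  B4 = {2, 4, 7}  B5 = {2, 5, 7}  B6 = {3, 4, 9}  B7 = {1, 2, 6}  B8 = {0, 2, 7}
Tree: B1–B2, B2–B3, B1–B4, B4–B5, B1–B6, B3–B7, B5–B8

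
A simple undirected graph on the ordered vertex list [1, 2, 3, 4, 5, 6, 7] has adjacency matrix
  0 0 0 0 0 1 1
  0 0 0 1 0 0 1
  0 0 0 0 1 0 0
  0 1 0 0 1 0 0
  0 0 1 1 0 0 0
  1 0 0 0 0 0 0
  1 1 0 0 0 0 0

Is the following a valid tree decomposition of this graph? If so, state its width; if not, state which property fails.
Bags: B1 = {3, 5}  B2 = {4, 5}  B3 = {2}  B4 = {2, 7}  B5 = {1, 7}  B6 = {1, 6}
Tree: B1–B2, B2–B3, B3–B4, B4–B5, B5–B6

A tree decomposition must satisfy three properties: every vertex lies in some bag; for every edge, both endpoints lie together in some bag; and for every vertex, the bags containing it form a connected subtree. Here edge (4,2) lies in no bag, so the decomposition is invalid.

No — edge (4,2) lies in no bag.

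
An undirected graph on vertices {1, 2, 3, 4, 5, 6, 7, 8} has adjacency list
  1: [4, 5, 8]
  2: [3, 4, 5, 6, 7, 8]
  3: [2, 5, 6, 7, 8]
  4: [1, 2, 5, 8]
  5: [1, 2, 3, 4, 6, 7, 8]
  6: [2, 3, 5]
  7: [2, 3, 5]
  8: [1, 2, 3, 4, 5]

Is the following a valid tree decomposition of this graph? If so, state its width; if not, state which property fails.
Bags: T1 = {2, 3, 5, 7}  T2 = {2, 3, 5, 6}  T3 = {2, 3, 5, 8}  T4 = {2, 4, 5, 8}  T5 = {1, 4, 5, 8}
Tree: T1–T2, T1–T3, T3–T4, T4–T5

Yes; width 3.

Vertex coverage: the bags together contain {1, 2, 3, 4, 5, 6, 7, 8}, the full vertex set. Edge coverage: each edge of G has both endpoints in at least one bag. Running intersection: for every vertex, the bags containing it form a connected subtree. All three properties hold, so this is a valid tree decomposition of width max|bag| − 1 = 3, and hence tw(G) ≤ 3.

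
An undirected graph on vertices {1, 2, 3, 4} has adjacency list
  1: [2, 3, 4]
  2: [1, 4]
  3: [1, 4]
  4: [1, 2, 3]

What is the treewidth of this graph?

A width-2 tree decomposition is:
Bags: B1 = {1, 2, 4}  B2 = {1, 3, 4}
Tree: B1–B2
Every bag has size at most 3, so the width is 3 − 1 = 2 and tw(G) ≤ 2. On the other hand G contains the 3-clique {1, 2, 4}. A clique must lie in a single bag of any decomposition, so no decomposition can have width below 2. Therefore the treewidth is 2.

2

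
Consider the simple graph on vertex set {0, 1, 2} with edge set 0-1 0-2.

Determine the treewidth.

1

A width-1 tree decomposition is:
Bags: B1 = {0, 2}  B2 = {0, 1}
Tree: B1–B2
Every bag has size at most 2, so the width is 2 − 1 = 1 and tw(G) ≤ 1. G has an edge, so its treewidth is at least 1. The upper and lower bounds meet at 1, so that is the treewidth.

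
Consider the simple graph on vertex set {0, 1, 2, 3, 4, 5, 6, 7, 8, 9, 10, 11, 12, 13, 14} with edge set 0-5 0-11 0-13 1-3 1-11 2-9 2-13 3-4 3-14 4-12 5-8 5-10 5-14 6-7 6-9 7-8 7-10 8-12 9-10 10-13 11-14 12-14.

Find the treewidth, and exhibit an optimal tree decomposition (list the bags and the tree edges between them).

Each bag holds 4 vertices, so the decomposition has width 3, which upper-bounds the treewidth. For the lower bound: the 4 vertex sets {1,3,4}, {12}, {14}, {0,5,8,11} are disjoint, each induces a connected subgraph, and every pair is joined by at least one edge of G. Contracting each set to a single vertex therefore yields K_{4} as a minor, and since treewidth is minor-monotone, tw(G) ≥ tw(K_{4}) = 3. Hence tw(G) = 3 exactly.

Treewidth 3.
One optimal decomposition is:
Bags: B1 = {1, 3, 4, 12}  B2 = {1, 3, 12, 14}  B3 = {1, 11, 12, 14}  B4 = {8, 11, 12, 14}  B5 = {5, 8, 11, 14}  B6 = {0, 5, 8, 11}  B7 = {0, 5, 7, 8}  B8 = {0, 5, 7, 10}  B9 = {0, 7, 10, 13}  B10 = {6, 7, 10, 13}  B11 = {6, 9, 10, 13}  B12 = {2, 6, 9, 13}
Tree: B1–B2, B2–B3, B3–B4, B4–B5, B5–B6, B6–B7, B7–B8, B8–B9, B9–B10, B10–B11, B11–B12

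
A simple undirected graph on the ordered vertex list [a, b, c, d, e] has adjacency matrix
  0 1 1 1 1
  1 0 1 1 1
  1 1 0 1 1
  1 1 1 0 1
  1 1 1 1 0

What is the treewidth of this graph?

4

A width-4 tree decomposition is:
Bags: B1 = {a, b, c, d, e}
Tree: (single bag)
With just one bag of size 5, the width is 5 − 1 = 4, so tw(G) ≤ 4. Conversely, {a, b, c, d, e} is a clique of size 5, and the vertices of any clique must share a bag in every tree decomposition; so some bag has ≥ 5 vertices and tw(G) ≥ 4. The upper and lower bounds meet at 4, so that is the treewidth.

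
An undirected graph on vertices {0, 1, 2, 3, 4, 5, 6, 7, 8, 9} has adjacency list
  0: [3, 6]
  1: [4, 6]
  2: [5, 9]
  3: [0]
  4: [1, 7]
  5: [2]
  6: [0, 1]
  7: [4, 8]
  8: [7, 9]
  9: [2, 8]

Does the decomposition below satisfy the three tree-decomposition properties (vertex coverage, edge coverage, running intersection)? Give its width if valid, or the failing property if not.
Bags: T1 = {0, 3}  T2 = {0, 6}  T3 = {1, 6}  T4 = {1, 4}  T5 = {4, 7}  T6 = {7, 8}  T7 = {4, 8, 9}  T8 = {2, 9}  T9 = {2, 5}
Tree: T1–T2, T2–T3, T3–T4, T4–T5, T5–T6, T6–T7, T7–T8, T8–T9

No — bags containing vertex 4 are not connected in the tree.

A tree decomposition must satisfy three properties: every vertex lies in some bag; for every edge, both endpoints lie together in some bag; and for every vertex, the bags containing it form a connected subtree. Here bags containing vertex 4 are not connected in the tree, so the decomposition is invalid.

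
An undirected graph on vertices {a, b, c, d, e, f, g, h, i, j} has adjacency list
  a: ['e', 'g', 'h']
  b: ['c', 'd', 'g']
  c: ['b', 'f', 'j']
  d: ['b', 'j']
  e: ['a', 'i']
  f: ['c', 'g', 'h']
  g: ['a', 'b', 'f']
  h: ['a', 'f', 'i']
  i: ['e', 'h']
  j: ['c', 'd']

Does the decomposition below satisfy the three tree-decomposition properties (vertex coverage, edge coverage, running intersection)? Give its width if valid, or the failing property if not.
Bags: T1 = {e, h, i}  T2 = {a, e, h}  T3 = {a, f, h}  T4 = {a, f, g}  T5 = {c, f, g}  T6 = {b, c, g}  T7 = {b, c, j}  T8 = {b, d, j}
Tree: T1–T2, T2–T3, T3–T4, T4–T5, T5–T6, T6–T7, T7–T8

Vertex coverage: the bags together contain {a, b, c, d, e, f, g, h, i, j}, the full vertex set. Edge coverage: each edge of G has both endpoints in at least one bag. Running intersection: for every vertex, the bags containing it form a connected subtree. All three properties hold, so this is a valid tree decomposition of width max|bag| − 1 = 2, and hence tw(G) ≤ 2.

Yes; width 2.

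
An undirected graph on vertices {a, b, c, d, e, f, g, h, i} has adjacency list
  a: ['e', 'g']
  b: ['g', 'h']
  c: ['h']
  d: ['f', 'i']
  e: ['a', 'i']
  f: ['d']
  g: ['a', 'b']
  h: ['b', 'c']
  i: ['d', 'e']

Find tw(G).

1

A width-1 tree decomposition is:
Bags: B1 = {c, h}  B2 = {b, h}  B3 = {b, g}  B4 = {a, g}  B5 = {a, e}  B6 = {e, i}  B7 = {d, i}  B8 = {d, f}
Tree: B1–B2, B2–B3, B3–B4, B4–B5, B5–B6, B6–B7, B7–B8
The largest bag has 2 vertices, giving width 1; this decomposition certifies tw(G) ≤ 1. Any graph with an edge has treewidth ≥ 1, and G has the edge c–h. Hence tw(G) = 1 exactly.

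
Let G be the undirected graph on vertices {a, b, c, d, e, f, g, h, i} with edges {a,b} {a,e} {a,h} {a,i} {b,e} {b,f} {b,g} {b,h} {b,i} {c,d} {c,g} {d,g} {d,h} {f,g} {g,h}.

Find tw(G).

2

A width-2 tree decomposition is:
Bags: B1 = {a, b, h}  B2 = {a, b, e}  B3 = {b, g, h}  B4 = {d, g, h}  B5 = {c, d, g}  B6 = {a, b, i}  B7 = {b, f, g}
Tree: B1–B2, B1–B3, B3–B4, B4–B5, B1–B6, B3–B7
Each bag holds 3 vertices, so the decomposition has width 2, which upper-bounds the treewidth. Conversely, {d, g, h} is a clique of size 3, and the vertices of any clique must share a bag in every tree decomposition; so some bag has ≥ 3 vertices and tw(G) ≥ 2. The upper and lower bounds meet at 2, so that is the treewidth.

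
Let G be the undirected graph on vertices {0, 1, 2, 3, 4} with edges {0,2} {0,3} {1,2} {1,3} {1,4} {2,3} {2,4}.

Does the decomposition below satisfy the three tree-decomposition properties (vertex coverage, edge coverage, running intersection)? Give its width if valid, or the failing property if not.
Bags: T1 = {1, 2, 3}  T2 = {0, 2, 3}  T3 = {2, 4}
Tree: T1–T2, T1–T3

A tree decomposition must satisfy three properties: every vertex lies in some bag; for every edge, both endpoints lie together in some bag; and for every vertex, the bags containing it form a connected subtree. Here edge (1,4) lies in no bag, so the decomposition is invalid.

No — edge (1,4) lies in no bag.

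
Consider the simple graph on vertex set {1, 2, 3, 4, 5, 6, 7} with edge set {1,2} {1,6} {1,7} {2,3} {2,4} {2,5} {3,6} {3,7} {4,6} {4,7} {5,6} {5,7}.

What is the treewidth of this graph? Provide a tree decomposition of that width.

Treewidth 3.
One optimal decomposition is:
Bags: B1 = {2, 5, 6, 7}  B2 = {1, 2, 6, 7}  B3 = {2, 4, 6, 7}  B4 = {2, 3, 6, 7}
Tree: B1–B2, B2–B3, B3–B4

The largest bag has 4 vertices, giving width 3; this decomposition certifies tw(G) ≤ 3. For the lower bound: the 4 vertex sets {2,5}, {1,6}, {7}, {4} are disjoint, each induces a connected subgraph, and every pair is joined by at least one edge of G. Contracting each set to a single vertex therefore yields K_{4} as a minor, and since treewidth is minor-monotone, tw(G) ≥ tw(K_{4}) = 3. Combining the bounds, tw(G) = 3.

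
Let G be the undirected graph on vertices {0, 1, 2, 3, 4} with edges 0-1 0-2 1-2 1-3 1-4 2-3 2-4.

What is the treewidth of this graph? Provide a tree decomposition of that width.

Every bag has size at most 3, so the width is 3 − 1 = 2 and tw(G) ≤ 2. On the other hand G contains the 3-clique {0, 1, 2}. A clique must lie in a single bag of any decomposition, so no decomposition can have width below 2. Therefore the treewidth is 2.

Treewidth 2.
One optimal decomposition is:
Bags: B1 = {0, 1, 2}  B2 = {1, 2, 4}  B3 = {1, 2, 3}
Tree: B1–B2, B2–B3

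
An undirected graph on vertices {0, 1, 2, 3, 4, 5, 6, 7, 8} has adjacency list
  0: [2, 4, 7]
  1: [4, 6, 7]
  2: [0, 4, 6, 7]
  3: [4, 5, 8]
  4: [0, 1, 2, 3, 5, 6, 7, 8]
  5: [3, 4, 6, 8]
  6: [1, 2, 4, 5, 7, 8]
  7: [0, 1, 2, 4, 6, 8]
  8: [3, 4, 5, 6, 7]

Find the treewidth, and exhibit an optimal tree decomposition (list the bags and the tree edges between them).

The largest bag has 4 vertices, giving width 3; this decomposition certifies tw(G) ≤ 3. On the other hand G contains the 4-clique {0, 2, 4, 7}. A clique must lie in a single bag of any decomposition, so no decomposition can have width below 3. Therefore the treewidth is 3.

Treewidth 3.
One such decomposition:
Bags: B1 = {1, 4, 6, 7}  B2 = {4, 6, 7, 8}  B3 = {4, 5, 6, 8}  B4 = {2, 4, 6, 7}  B5 = {0, 2, 4, 7}  B6 = {3, 4, 5, 8}
Tree: B1–B2, B2–B3, B1–B4, B4–B5, B3–B6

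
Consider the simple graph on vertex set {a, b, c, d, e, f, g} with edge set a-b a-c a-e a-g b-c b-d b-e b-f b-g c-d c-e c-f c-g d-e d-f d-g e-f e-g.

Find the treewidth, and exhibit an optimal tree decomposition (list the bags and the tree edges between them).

Treewidth 4.
One optimal decomposition is:
Bags: B1 = {b, c, d, e, g}  B2 = {a, b, c, e, g}  B3 = {b, c, d, e, f}
Tree: B1–B2, B1–B3

Each bag holds 5 vertices, so the decomposition has width 4, which upper-bounds the treewidth. For the lower bound, the 5 vertices {b, c, d, e, g} are pairwise adjacent, and any tree decomposition puts a clique entirely inside one bag — forcing width ≥ 4. Therefore the treewidth is 4.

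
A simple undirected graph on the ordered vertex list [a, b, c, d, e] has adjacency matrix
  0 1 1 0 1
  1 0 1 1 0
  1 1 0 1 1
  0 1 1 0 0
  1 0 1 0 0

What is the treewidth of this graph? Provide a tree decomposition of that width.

Treewidth 2.
Bags: B1 = {a, b, c}  B2 = {a, c, e}  B3 = {b, c, d}
Tree: B1–B2, B1–B3

Each bag holds 3 vertices, so the decomposition has width 2, which upper-bounds the treewidth. For the lower bound, the 3 vertices {b, c, d} are pairwise adjacent, and any tree decomposition puts a clique entirely inside one bag — forcing width ≥ 2. The upper and lower bounds meet at 2, so that is the treewidth.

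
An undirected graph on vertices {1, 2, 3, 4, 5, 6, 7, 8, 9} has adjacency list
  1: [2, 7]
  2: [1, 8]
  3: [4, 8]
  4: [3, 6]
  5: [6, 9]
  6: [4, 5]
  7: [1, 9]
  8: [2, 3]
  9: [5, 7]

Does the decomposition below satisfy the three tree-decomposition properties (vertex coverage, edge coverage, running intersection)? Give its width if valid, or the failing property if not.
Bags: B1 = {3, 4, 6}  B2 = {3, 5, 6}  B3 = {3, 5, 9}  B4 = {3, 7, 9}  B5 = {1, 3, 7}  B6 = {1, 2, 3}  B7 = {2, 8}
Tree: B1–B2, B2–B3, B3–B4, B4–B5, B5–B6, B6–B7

A tree decomposition must satisfy three properties: every vertex lies in some bag; for every edge, both endpoints lie together in some bag; and for every vertex, the bags containing it form a connected subtree. Here edge (3,8) lies in no bag, so the decomposition is invalid.

No — edge (3,8) lies in no bag.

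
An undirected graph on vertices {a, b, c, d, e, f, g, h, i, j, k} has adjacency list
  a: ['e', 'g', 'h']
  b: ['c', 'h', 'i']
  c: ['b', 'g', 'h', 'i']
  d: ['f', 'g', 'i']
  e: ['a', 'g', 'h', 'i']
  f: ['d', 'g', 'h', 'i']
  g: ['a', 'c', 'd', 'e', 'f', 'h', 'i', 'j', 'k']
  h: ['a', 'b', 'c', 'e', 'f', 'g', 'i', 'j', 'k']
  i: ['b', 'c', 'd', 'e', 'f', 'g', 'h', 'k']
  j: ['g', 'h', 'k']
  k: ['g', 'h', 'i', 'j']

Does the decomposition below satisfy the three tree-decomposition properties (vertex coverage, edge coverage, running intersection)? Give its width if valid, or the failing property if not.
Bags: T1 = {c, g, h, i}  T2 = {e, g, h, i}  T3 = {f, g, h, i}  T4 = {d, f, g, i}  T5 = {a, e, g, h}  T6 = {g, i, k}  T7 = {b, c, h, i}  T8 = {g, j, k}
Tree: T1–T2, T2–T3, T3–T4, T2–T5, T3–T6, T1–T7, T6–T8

No — edge (h,k) lies in no bag.

A tree decomposition must satisfy three properties: every vertex lies in some bag; for every edge, both endpoints lie together in some bag; and for every vertex, the bags containing it form a connected subtree. Here edge (h,k) lies in no bag, so the decomposition is invalid.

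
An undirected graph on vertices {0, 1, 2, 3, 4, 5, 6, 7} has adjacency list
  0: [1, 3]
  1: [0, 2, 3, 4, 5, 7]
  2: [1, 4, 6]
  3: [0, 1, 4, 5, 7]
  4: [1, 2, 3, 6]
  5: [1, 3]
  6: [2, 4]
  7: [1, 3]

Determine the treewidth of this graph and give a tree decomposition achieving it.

Treewidth 2.
Bags: B1 = {1, 2, 4}  B2 = {1, 3, 4}  B3 = {2, 4, 6}  B4 = {1, 3, 7}  B5 = {1, 3, 5}  B6 = {0, 1, 3}
Tree: B1–B2, B1–B3, B2–B4, B2–B5, B2–B6

Every bag has size at most 3, so the width is 3 − 1 = 2 and tw(G) ≤ 2. For the lower bound, the 3 vertices {1, 2, 4} are pairwise adjacent, and any tree decomposition puts a clique entirely inside one bag — forcing width ≥ 2. Therefore the treewidth is 2.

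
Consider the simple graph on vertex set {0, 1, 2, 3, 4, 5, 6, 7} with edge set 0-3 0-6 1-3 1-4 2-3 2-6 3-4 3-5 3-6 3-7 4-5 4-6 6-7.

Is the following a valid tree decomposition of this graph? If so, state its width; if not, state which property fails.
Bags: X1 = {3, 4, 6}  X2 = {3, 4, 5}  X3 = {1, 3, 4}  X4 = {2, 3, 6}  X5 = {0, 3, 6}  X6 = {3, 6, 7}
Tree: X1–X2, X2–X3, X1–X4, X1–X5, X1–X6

Yes; width 2.

Vertex coverage: the bags together contain {0, 1, 2, 3, 4, 5, 6, 7}, the full vertex set. Edge coverage: each edge of G has both endpoints in at least one bag. Running intersection: for every vertex, the bags containing it form a connected subtree. All three properties hold, so this is a valid tree decomposition of width max|bag| − 1 = 2, and hence tw(G) ≤ 2.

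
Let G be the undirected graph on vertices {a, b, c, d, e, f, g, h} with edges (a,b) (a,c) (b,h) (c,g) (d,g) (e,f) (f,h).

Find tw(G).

A width-1 tree decomposition is:
Bags: B1 = {d, g}  B2 = {c, g}  B3 = {a, c}  B4 = {a, b}  B5 = {b, h}  B6 = {f, h}  B7 = {e, f}
Tree: B1–B2, B2–B3, B3–B4, B4–B5, B5–B6, B6–B7
The largest bag has 2 vertices, giving width 1; this decomposition certifies tw(G) ≤ 1. Since G has at least one edge (e.g. d–g), it is not an edgeless graph, so tw(G) ≥ 1. Hence tw(G) = 1 exactly.

1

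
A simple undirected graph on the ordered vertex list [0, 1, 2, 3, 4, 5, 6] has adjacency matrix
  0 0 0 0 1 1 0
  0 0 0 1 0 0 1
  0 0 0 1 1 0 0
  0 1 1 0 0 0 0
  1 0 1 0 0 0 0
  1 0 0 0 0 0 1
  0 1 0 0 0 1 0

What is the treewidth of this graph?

2

A width-2 tree decomposition is:
Bags: B1 = {0, 2, 4}  B2 = {0, 2, 5}  B3 = {2, 5, 6}  B4 = {1, 2, 6}  B5 = {1, 2, 3}
Tree: B1–B2, B2–B3, B3–B4, B4–B5
Every bag has size at most 3, so the width is 3 − 1 = 2 and tw(G) ≤ 2. For the lower bound, G contains the cycle 2–4–0–5–6–1–3–2, so G is not a forest; only forests have treewidth ≤ 1, hence tw(G) ≥ 2. Combining the bounds, tw(G) = 2.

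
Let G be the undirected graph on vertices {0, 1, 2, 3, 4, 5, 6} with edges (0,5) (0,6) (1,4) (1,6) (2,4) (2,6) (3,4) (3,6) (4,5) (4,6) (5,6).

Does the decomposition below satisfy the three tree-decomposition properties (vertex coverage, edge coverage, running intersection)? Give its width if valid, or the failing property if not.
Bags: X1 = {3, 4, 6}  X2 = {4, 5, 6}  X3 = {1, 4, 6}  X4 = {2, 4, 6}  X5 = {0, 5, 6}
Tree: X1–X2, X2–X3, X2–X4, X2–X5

Yes; width 2.

Every vertex of G appears in some bag (union = {0, 1, 2, 3, 4, 5, 6}); every edge is covered by a bag; and for each vertex v the set of bags containing v is connected in the bag tree. The decomposition is therefore valid. The largest bag has 3 vertices, so the width is 2.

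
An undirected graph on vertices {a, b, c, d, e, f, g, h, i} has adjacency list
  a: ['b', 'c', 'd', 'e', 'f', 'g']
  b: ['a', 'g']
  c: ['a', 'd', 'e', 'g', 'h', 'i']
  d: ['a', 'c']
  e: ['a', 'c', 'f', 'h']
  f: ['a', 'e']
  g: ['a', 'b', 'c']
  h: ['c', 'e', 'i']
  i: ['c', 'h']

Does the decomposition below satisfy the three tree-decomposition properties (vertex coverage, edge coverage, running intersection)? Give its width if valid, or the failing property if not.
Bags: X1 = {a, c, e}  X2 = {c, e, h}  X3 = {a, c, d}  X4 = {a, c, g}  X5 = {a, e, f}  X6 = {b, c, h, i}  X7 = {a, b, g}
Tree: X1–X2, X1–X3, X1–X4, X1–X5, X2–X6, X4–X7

A tree decomposition must satisfy three properties: every vertex lies in some bag; for every edge, both endpoints lie together in some bag; and for every vertex, the bags containing it form a connected subtree. Here bags containing vertex b are not connected in the tree, so the decomposition is invalid.

No — bags containing vertex b are not connected in the tree.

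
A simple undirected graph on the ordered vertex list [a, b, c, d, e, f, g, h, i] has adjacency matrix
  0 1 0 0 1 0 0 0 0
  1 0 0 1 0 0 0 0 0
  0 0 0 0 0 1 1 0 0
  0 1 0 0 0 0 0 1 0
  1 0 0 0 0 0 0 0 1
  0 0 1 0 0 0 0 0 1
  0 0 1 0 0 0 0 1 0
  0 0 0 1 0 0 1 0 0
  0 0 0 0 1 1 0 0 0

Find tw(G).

A width-2 tree decomposition is:
Bags: B1 = {c, g, h}  B2 = {c, f, h}  B3 = {f, h, i}  B4 = {e, h, i}  B5 = {a, e, h}  B6 = {a, b, h}  B7 = {b, d, h}
Tree: B1–B2, B2–B3, B3–B4, B4–B5, B5–B6, B6–B7
Each bag holds 3 vertices, so the decomposition has width 2, which upper-bounds the treewidth. For the lower bound, G contains the cycle h–g–c–f–i–e–a–b–d–h, so G is not a forest; only forests have treewidth ≤ 1, hence tw(G) ≥ 2. Therefore the treewidth is 2.

2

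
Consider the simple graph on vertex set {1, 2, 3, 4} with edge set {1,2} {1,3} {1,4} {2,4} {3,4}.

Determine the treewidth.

A width-2 tree decomposition is:
Bags: B1 = {1, 2, 4}  B2 = {1, 3, 4}
Tree: B1–B2
Every bag has size at most 3, so the width is 3 − 1 = 2 and tw(G) ≤ 2. For the lower bound, the 3 vertices {1, 2, 4} are pairwise adjacent, and any tree decomposition puts a clique entirely inside one bag — forcing width ≥ 2. Combining the bounds, tw(G) = 2.

2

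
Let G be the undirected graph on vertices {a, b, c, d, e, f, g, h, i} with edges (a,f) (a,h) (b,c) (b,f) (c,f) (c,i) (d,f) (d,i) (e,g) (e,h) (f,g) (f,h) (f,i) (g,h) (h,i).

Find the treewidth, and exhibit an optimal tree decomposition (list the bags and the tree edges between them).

Treewidth 2.
Bags: B1 = {a, f, h}  B2 = {f, g, h}  B3 = {f, h, i}  B4 = {e, g, h}  B5 = {c, f, i}  B6 = {d, f, i}  B7 = {b, c, f}
Tree: B1–B2, B2–B3, B2–B4, B3–B5, B3–B6, B5–B7

Every bag has size at most 3, so the width is 3 − 1 = 2 and tw(G) ≤ 2. Conversely, {e, g, h} is a clique of size 3, and the vertices of any clique must share a bag in every tree decomposition; so some bag has ≥ 3 vertices and tw(G) ≥ 2. Combining the bounds, tw(G) = 2.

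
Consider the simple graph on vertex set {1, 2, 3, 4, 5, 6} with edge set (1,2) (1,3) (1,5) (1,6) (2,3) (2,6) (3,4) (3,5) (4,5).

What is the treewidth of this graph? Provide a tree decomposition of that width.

Treewidth 2.
One optimal decomposition is:
Bags: B1 = {1, 2, 6}  B2 = {1, 2, 3}  B3 = {1, 3, 5}  B4 = {3, 4, 5}
Tree: B1–B2, B2–B3, B3–B4

Every bag has size at most 3, so the width is 3 − 1 = 2 and tw(G) ≤ 2. Conversely, {1, 2, 3} is a clique of size 3, and the vertices of any clique must share a bag in every tree decomposition; so some bag has ≥ 3 vertices and tw(G) ≥ 2. The upper and lower bounds meet at 2, so that is the treewidth.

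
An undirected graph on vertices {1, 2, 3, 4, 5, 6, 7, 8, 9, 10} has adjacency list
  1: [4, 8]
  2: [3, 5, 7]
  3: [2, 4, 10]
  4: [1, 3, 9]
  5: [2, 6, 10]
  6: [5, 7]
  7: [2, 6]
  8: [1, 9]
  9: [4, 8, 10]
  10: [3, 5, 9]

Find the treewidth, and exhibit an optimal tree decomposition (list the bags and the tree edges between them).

Treewidth 2.
One such decomposition:
Bags: B1 = {1, 4, 8}  B2 = {4, 8, 9}  B3 = {3, 4, 9}  B4 = {3, 9, 10}  B5 = {2, 3, 10}  B6 = {2, 5, 10}  B7 = {2, 5, 7}  B8 = {5, 6, 7}
Tree: B1–B2, B2–B3, B3–B4, B4–B5, B5–B6, B6–B7, B7–B8

The largest bag has 3 vertices, giving width 2; this decomposition certifies tw(G) ≤ 2. Since 1–8–9–4–1 is a cycle in G, G is not acyclic. Forests are exactly the graphs of treewidth ≤ 1, so tw(G) ≥ 2. Therefore the treewidth is 2.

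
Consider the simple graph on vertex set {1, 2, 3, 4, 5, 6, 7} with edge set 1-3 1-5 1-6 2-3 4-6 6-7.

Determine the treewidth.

A width-1 tree decomposition is:
Bags: B1 = {1, 6}  B2 = {4, 6}  B3 = {1, 3}  B4 = {6, 7}  B5 = {2, 3}  B6 = {1, 5}
Tree: B1–B2, B1–B3, B1–B4, B3–B5, B1–B6
Every bag has size at most 2, so the width is 2 − 1 = 1 and tw(G) ≤ 1. Any graph with an edge has treewidth ≥ 1, and G has the edge 6–1. Therefore the treewidth is 1.

1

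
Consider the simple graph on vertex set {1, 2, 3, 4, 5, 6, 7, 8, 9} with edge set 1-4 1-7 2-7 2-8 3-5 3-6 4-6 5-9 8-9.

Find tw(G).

A width-2 tree decomposition is:
Bags: B1 = {1, 4, 7}  B2 = {2, 4, 7}  B3 = {2, 4, 8}  B4 = {4, 8, 9}  B5 = {4, 5, 9}  B6 = {3, 4, 5}  B7 = {3, 4, 6}
Tree: B1–B2, B2–B3, B3–B4, B4–B5, B5–B6, B6–B7
Each bag holds 3 vertices, so the decomposition has width 2, which upper-bounds the treewidth. For the lower bound, G contains the cycle 4–1–7–2–8–9–5–3–6–4, so G is not a forest; only forests have treewidth ≤ 1, hence tw(G) ≥ 2. The upper and lower bounds meet at 2, so that is the treewidth.

2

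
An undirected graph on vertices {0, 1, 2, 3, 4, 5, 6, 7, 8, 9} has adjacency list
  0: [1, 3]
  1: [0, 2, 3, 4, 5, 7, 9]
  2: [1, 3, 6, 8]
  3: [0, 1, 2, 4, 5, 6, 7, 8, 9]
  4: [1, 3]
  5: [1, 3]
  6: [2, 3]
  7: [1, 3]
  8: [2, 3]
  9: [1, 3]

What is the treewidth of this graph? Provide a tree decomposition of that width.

Treewidth 2.
Bags: B1 = {1, 3, 9}  B2 = {1, 2, 3}  B3 = {2, 3, 8}  B4 = {1, 3, 5}  B5 = {1, 3, 4}  B6 = {1, 3, 7}  B7 = {2, 3, 6}  B8 = {0, 1, 3}
Tree: B1–B2, B2–B3, B1–B4, B1–B5, B1–B6, B3–B7, B5–B8

Every bag has size at most 3, so the width is 3 − 1 = 2 and tw(G) ≤ 2. On the other hand G contains the 3-clique {2, 3, 8}. A clique must lie in a single bag of any decomposition, so no decomposition can have width below 2. Hence tw(G) = 2 exactly.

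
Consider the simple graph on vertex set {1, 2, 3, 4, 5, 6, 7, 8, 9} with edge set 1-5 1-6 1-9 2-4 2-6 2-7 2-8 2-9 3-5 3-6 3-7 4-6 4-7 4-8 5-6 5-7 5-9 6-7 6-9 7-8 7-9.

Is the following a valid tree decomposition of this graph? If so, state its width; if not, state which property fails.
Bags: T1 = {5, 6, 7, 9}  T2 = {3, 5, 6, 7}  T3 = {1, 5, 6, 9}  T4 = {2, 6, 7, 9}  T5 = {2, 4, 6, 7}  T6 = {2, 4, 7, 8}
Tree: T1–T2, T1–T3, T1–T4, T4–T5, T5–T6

Vertex coverage: the bags together contain {1, 2, 3, 4, 5, 6, 7, 8, 9}, the full vertex set. Edge coverage: each edge of G has both endpoints in at least one bag. Running intersection: for every vertex, the bags containing it form a connected subtree. All three properties hold, so this is a valid tree decomposition of width max|bag| − 1 = 3, and hence tw(G) ≤ 3.

Yes; width 3.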